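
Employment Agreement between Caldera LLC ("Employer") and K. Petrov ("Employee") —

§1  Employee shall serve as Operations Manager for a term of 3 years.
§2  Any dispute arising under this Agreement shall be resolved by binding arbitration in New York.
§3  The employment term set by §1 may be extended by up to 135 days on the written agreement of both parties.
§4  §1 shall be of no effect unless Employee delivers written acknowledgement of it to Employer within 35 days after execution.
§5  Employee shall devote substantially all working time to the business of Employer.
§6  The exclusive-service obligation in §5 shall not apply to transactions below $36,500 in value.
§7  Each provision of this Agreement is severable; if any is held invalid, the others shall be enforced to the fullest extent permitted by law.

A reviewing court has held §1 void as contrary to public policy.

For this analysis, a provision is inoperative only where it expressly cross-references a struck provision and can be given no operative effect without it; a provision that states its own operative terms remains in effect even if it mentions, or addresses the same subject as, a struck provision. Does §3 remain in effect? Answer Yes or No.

§1 is struck. The whole of §3 is the extension of the employment term, defined by reference to §1, so §3 cannot stand once §1 is removed. §4 operates only by reference to §1, so it falls with §1. §7 is a severability clause and preserves every provision that can still be given independent effect. That leaves §2, §5, §6, and §7 in effect. §3 is among the inoperative provisions, so the answer is no.

No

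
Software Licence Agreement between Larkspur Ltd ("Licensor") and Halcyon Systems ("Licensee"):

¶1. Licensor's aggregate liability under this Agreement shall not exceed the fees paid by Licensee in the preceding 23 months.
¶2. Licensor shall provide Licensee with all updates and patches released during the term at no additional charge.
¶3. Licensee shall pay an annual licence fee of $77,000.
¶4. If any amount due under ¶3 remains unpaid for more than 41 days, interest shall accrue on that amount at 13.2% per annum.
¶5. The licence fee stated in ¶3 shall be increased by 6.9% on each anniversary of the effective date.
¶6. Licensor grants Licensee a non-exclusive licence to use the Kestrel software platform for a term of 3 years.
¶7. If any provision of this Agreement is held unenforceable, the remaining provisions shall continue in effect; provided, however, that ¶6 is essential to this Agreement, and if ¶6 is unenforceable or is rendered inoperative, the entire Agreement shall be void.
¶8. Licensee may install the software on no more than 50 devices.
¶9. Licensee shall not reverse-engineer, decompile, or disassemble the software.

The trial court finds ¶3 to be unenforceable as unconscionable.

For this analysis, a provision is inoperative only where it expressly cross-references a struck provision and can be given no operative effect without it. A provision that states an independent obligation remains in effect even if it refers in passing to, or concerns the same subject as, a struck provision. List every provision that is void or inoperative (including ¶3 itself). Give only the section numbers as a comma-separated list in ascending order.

3, 4, 5

¶3 is struck. ¶4 does nothing except set the default interest on the licence fee by reference to ¶3; with ¶3 gone it has no independent effect and is inoperative. ¶5 has no operative effect of its own apart from ¶3 and is therefore inoperative. ¶7 makes ¶6 an essential term, but ¶6 is unaffected, so the severability proviso in ¶7 preserves the remaining provisions. That leaves ¶1, ¶2, ¶6, ¶7, ¶8, and ¶9 in effect.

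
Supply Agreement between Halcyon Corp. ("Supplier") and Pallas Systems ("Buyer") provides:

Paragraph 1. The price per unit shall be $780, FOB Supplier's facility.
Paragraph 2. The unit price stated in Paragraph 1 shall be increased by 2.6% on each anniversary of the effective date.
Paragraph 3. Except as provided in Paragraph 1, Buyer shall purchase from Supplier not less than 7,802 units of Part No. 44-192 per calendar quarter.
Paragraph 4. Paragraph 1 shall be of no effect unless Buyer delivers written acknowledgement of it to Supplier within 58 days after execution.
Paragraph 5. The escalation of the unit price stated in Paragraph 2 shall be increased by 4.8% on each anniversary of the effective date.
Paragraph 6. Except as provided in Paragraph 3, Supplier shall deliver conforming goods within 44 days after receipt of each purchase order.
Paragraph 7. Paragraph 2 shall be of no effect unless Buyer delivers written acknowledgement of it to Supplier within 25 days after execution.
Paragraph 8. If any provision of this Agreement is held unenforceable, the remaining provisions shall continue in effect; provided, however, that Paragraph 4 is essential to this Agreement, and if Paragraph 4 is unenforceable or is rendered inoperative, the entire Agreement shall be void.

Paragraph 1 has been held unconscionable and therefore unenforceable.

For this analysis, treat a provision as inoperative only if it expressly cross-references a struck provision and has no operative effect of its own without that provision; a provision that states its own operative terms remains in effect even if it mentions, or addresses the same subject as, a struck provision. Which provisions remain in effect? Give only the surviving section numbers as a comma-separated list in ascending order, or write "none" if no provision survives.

none

Paragraph 1 is struck. Paragraph 2 operates only by reference to Paragraph 1, so it falls with Paragraph 1. The only function of Paragraph 4 is the acknowledgement condition for Paragraph 1, so it cannot stand once Paragraph 1 is removed. Paragraph 5 has no operative effect of its own apart from Paragraph 2 and is therefore inoperative. The only function of Paragraph 7 is the acknowledgement condition for Paragraph 2, so it cannot stand once Paragraph 2 is removed. Paragraph 8 makes Paragraph 4 an essential term, and Paragraph 4 has been rendered inoperative by the cascade; under Paragraph 8, the entire Agreement is therefore void. No provision of the Agreement survives.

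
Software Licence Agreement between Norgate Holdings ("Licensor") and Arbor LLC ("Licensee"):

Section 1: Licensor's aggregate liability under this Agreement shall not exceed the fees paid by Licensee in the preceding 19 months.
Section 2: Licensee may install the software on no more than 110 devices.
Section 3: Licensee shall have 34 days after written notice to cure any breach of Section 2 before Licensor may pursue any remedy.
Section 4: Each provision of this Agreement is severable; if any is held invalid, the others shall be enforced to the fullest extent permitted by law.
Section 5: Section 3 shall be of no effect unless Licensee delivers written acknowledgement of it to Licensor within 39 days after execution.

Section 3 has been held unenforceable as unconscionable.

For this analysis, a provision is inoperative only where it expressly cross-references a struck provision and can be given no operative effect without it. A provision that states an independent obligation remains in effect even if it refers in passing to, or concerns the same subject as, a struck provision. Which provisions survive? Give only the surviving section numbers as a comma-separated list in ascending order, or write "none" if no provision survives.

1, 2, 4

Section 3 is struck. Section 5 merely fixes the acknowledgement condition for Section 3; with Section 3 gone it has nothing to operate on and falls away. Section 4 is a severability clause and preserves every provision that can still be given independent effect. The provisions still in force are Section 1, Section 2, and Section 4.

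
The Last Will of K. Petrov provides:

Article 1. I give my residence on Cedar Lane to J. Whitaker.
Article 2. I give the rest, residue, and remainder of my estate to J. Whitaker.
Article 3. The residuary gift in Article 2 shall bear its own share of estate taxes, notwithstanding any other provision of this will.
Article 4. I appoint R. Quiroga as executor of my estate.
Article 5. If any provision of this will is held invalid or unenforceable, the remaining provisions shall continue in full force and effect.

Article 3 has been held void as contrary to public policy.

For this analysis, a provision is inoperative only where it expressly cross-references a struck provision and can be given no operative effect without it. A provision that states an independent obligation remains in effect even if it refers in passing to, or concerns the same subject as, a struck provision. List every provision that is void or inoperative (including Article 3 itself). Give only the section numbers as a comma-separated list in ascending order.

Article 3 is struck. Nothing else in the will is defined by reference to Article 3. Under the severability clause in Article 5, the remaining provisions continue in force. Article 1, Article 2, Article 4, and Article 5 remain in effect.

3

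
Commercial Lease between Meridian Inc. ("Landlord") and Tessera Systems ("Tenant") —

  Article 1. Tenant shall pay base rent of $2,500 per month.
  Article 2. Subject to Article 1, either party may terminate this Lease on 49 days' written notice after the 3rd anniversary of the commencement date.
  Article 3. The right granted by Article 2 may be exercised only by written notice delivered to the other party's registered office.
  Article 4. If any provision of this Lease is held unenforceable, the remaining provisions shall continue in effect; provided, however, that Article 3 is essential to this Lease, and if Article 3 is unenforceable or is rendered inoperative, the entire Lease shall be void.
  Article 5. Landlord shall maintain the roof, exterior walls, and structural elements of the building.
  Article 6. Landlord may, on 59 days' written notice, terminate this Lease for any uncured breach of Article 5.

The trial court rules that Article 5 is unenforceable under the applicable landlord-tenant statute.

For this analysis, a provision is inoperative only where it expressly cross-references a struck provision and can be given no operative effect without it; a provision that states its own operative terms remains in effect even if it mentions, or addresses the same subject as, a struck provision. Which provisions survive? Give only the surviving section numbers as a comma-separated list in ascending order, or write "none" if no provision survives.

1, 2, 3, 4

Article 5 is struck. Article 6 has no operative effect of its own apart from Article 5 and is therefore inoperative. Article 4 makes Article 3 an essential term, but Article 3 is unaffected, so the severability proviso in Article 4 preserves the remaining provisions. Article 1, Article 2, Article 3, and Article 4 remain in effect.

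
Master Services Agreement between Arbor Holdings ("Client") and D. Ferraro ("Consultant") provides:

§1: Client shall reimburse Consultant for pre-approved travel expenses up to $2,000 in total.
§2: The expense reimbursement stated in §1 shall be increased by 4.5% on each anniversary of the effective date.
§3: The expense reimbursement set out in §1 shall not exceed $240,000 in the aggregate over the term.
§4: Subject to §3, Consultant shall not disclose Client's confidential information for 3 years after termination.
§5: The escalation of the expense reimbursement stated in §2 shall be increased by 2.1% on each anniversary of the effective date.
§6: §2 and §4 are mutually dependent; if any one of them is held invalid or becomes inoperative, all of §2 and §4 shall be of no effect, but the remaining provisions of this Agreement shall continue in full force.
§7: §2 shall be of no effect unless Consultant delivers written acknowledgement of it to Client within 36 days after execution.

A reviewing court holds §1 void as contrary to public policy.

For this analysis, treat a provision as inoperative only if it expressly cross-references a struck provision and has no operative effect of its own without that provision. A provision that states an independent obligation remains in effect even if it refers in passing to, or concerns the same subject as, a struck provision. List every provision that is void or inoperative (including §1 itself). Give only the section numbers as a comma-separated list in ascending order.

§1 is struck. §2 does nothing except set the escalation of the expense reimbursement by reference to §1; with §1 gone it has no independent effect and is inoperative. §3 has no operative effect of its own apart from §1 and is therefore inoperative. §5 operates only by reference to §2, so it falls with §2. The only function of §7 is the acknowledgement condition for §2, so it cannot stand once §2 is removed. §6 declares §2 and §4 mutually dependent; since one of them has fallen, all of them are of no effect. That brings down §4 as well. The remainder continues in force under §6. Only §6 remains in effect.

1, 2, 3, 4, 5, 7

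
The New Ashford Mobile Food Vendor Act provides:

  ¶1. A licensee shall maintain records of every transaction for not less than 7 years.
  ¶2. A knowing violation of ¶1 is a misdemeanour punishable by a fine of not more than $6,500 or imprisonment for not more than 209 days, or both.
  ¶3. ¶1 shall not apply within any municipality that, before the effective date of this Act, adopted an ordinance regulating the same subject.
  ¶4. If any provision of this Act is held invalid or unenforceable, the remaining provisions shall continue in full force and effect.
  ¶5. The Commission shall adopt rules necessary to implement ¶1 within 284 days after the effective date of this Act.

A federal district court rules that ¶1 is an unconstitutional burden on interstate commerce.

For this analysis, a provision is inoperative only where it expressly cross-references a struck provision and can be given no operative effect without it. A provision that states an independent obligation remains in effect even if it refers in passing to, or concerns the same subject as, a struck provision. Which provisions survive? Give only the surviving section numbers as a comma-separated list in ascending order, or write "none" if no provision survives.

4

¶1 is struck. ¶2 has no operative effect of its own apart from ¶1 and is therefore inoperative. ¶3 has no operative effect of its own apart from ¶1 and is therefore inoperative. ¶5 operates only by reference to ¶1, so it falls with ¶1. Under the severability clause in ¶4, the remaining provisions continue in force. Only ¶4 remains in effect.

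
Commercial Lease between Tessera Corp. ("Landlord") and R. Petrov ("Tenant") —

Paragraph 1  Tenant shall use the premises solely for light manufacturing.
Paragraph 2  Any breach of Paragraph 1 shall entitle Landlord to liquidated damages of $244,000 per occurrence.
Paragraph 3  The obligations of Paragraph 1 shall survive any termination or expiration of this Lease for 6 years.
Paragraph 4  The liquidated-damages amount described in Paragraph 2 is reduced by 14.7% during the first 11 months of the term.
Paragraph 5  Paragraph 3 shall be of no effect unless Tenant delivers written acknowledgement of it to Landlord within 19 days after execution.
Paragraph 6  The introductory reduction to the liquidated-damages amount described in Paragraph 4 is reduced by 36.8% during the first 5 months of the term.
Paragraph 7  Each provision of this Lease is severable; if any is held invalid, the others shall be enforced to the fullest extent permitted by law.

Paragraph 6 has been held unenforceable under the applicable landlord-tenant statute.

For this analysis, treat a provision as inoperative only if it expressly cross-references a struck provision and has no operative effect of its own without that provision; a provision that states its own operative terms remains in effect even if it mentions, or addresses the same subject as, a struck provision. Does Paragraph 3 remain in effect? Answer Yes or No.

Yes

Paragraph 6 is struck. No other provision's operative terms depend on Paragraph 6. Paragraph 7 is a severability clause and preserves every provision that can still be given independent effect. That leaves Paragraph 1, Paragraph 2, Paragraph 3, Paragraph 4, Paragraph 5, and Paragraph 7 in effect. Paragraph 3 is among the surviving provisions, so the answer is yes.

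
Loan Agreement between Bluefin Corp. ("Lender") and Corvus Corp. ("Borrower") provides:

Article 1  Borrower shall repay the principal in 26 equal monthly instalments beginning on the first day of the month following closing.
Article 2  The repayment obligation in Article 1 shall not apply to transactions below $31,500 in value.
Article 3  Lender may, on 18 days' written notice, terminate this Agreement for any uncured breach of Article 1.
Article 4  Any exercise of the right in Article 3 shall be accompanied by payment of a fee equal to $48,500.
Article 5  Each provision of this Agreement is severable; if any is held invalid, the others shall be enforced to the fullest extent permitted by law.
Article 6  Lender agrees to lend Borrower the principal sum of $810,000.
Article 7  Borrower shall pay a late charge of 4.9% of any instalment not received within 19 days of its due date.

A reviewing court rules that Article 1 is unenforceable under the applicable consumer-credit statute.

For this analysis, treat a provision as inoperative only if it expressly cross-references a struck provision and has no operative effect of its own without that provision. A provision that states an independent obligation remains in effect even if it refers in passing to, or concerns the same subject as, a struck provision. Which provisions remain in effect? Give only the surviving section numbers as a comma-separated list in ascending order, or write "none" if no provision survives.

5, 6, 7

Article 1 is struck. Article 2 has no operative effect of its own apart from Article 1 and is therefore inoperative. The only function of Article 3 is the termination right for breach of Article 1, so it cannot stand once Article 1 is removed. Article 4 operates only by reference to Article 3, so it falls with Article 3. Article 5 is a severability clause and preserves every provision that can still be given independent effect. That leaves Article 5, Article 6, and Article 7 in effect.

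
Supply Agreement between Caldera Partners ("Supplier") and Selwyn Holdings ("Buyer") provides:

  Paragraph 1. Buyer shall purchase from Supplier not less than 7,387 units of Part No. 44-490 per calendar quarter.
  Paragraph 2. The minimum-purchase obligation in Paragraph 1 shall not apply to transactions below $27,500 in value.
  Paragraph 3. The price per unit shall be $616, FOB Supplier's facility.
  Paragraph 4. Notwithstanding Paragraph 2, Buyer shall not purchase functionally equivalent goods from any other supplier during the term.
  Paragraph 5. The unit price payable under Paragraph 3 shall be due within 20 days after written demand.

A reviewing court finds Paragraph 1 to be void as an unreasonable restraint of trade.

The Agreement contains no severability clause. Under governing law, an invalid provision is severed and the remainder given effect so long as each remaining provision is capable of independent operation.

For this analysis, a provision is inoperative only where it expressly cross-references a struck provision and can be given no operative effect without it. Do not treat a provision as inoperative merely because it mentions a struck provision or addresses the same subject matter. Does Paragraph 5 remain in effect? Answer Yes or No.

Yes

Paragraph 1 is struck. The whole of Paragraph 2 is the carve-out from the minimum-purchase obligation, defined by reference to Paragraph 1, so Paragraph 2 cannot stand once Paragraph 1 is removed. Although Paragraph 4 refers to Paragraph 2, its operative terms do not depend on Paragraph 2, so it remains in effect. Under the stated default rule, only provisions that cannot operate independently fall away; the rest are enforced. Paragraph 3, Paragraph 4, and Paragraph 5 remain in effect. Paragraph 5 is among the surviving provisions, so the answer is yes.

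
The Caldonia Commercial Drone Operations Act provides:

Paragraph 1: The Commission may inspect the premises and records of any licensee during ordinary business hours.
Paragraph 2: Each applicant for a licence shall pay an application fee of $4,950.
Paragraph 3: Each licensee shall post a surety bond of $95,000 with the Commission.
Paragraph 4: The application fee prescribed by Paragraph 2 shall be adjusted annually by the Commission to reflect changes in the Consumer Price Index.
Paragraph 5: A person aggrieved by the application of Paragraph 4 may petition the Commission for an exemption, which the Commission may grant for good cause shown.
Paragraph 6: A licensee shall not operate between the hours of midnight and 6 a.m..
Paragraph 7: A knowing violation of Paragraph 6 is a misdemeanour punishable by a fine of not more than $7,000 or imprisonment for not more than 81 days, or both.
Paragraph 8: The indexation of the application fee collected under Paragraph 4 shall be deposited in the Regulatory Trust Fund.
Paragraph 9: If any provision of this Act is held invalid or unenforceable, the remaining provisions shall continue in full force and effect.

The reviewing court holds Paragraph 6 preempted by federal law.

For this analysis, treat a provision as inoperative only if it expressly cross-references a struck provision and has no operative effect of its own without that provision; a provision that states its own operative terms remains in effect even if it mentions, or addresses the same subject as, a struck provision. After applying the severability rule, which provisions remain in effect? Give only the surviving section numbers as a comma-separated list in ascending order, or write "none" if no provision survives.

1, 2, 3, 4, 5, 8, 9

Paragraph 6 is struck. Paragraph 7 merely fixes the criminal penalty for violating Paragraph 6; with Paragraph 6 gone it has nothing to operate on and falls away. Under the severability clause in Paragraph 9, the remaining provisions continue in force. Paragraph 1, Paragraph 2, Paragraph 3, Paragraph 4, Paragraph 5, Paragraph 8, and Paragraph 9 remain in effect.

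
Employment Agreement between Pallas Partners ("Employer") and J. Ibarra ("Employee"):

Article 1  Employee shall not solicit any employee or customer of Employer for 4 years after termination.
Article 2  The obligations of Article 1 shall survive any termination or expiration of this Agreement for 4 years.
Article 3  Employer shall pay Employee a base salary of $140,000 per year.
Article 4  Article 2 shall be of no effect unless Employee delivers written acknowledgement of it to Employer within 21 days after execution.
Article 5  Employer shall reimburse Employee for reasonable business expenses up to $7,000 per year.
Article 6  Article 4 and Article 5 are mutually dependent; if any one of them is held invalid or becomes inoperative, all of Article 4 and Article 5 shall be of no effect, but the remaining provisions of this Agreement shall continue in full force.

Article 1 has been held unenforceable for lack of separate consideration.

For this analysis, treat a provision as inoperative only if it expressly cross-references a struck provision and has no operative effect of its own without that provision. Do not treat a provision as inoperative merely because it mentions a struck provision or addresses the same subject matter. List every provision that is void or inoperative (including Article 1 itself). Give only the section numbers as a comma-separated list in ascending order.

Article 1 is struck. Article 2 has no operative effect of its own apart from Article 1 and is therefore inoperative. The only function of Article 4 is the acknowledgement condition for Article 2, so it cannot stand once Article 2 is removed. Article 6 declares Article 4 and Article 5 mutually dependent; since one of them has fallen, all of them are of no effect. That brings down Article 5 as well. The remainder continues in force under Article 6. That leaves Article 3 and Article 6 in effect.

1, 2, 4, 5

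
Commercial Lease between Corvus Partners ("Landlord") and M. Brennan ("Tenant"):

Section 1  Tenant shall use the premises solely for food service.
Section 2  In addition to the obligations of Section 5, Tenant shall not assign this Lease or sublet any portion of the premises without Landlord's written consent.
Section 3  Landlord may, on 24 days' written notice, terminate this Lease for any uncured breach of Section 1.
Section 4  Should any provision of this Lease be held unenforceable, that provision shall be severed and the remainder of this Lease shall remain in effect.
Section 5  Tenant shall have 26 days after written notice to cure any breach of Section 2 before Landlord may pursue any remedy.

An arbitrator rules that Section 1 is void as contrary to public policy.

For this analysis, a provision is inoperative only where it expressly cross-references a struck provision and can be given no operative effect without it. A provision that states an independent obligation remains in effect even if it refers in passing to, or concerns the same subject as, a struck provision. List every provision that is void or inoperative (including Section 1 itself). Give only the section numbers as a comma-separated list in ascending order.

Section 1 is struck. Section 3 merely fixes the termination right for breach of Section 1; with Section 1 gone it has nothing to operate on and falls away. Section 4 is a severability clause and preserves every provision that can still be given independent effect. The provisions still in force are Section 2, Section 4, and Section 5.

1, 3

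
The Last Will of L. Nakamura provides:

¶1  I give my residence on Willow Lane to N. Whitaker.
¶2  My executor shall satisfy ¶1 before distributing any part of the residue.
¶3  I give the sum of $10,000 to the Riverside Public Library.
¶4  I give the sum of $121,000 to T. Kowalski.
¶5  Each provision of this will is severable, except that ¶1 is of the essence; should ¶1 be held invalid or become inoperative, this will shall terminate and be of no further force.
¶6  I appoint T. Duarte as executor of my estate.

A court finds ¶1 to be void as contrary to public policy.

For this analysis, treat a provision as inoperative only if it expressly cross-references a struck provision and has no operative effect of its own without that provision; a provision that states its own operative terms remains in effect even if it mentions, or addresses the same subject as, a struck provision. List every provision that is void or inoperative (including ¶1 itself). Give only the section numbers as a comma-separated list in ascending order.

1, 2, 3, 4, 5, 6

¶1 is struck. The only function of ¶2 is the priority direction for ¶1, so it cannot stand once ¶1 is removed. ¶5 makes ¶1 an essential term, and ¶1 is the provision held invalid; under ¶5, the entire will is therefore void. No provision of the will survives.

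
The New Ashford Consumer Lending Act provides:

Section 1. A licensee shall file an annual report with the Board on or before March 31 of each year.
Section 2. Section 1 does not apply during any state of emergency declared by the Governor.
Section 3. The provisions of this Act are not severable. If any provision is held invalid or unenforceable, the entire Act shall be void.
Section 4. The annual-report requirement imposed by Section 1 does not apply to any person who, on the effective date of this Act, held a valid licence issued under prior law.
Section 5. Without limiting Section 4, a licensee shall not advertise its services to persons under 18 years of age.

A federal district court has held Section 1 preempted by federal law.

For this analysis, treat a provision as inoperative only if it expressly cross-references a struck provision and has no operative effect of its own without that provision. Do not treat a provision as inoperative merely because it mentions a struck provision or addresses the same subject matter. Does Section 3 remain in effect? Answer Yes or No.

Section 1 is struck. The only function of Section 2 is the emergency suspension of Section 1, so it cannot stand once Section 1 is removed. The only function of Section 4 is the grandfather exemption from Section 1, so it cannot stand once Section 1 is removed. Section 3 provides that the Act is not severable, so the invalidity of any one provision voids the entire Act. No provision of the Act survives. Section 3 is among the inoperative provisions, so the answer is no.

No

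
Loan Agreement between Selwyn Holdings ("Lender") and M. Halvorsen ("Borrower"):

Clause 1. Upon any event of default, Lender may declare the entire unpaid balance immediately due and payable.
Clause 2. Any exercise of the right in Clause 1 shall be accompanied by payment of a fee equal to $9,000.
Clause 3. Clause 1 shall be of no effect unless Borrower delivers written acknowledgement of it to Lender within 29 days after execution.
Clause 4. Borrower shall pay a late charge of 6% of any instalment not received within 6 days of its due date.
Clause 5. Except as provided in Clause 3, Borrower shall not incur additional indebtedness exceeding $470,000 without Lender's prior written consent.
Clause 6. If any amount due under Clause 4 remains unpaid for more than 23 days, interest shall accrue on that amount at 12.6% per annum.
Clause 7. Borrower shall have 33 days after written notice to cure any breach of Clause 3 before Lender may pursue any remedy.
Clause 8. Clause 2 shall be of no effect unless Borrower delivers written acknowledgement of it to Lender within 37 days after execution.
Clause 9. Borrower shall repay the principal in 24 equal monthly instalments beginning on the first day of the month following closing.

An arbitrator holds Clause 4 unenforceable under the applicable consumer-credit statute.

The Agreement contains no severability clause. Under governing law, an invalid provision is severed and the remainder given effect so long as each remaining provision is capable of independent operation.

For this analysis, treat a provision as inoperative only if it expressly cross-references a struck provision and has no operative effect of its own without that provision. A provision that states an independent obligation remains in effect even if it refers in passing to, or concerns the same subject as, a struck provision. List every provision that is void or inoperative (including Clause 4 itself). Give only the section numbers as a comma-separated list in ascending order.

4, 6

Clause 4 is struck. Clause 6 has no operative effect of its own apart from Clause 4 and is therefore inoperative. Under the stated default rule, only provisions that cannot operate independently fall away; the rest are enforced. That leaves Clause 1, Clause 2, Clause 3, Clause 5, Clause 7, Clause 8, and Clause 9 in effect.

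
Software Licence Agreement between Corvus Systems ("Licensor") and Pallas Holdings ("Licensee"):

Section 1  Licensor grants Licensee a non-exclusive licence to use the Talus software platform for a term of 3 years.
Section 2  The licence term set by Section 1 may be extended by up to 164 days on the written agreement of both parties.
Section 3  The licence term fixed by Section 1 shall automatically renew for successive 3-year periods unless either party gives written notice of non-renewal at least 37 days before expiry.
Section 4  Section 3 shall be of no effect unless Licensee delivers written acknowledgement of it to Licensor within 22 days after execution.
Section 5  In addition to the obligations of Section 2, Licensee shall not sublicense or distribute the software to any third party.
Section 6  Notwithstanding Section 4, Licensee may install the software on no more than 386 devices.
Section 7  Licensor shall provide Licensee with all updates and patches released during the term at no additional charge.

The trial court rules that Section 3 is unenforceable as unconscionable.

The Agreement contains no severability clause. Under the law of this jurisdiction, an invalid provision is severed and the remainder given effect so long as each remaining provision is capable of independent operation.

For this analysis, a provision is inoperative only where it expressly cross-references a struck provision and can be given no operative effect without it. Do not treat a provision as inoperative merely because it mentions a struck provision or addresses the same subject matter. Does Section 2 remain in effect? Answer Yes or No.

Section 3 is struck. The only function of Section 4 is the acknowledgement condition for Section 3, so it cannot stand once Section 3 is removed. Section 6 mentions Section 4 but its own obligation stands independently of Section 4, so Section 6 is not affected. Under the stated default rule, only provisions that cannot operate independently fall away; the rest are enforced. The provisions still in force are Section 1, Section 2, Section 5, Section 6, and Section 7. Section 2 is among the surviving provisions, so the answer is yes.

Yes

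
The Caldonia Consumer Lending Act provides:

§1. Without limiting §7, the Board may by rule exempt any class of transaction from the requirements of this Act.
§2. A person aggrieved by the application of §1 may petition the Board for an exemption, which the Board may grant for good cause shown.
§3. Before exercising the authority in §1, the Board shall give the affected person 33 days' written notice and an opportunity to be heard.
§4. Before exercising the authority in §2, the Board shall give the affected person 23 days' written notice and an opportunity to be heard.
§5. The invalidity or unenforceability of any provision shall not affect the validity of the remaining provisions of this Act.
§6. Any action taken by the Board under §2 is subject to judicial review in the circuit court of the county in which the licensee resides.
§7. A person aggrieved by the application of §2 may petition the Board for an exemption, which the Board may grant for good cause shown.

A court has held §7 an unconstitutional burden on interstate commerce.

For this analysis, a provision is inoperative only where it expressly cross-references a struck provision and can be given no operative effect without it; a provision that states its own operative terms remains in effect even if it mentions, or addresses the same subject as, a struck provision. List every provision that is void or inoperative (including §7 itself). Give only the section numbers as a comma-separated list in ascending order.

§7 is struck. §1 mentions §7 but its own obligation stands independently of §7, so §1 is not affected. No other provision's operative terms depend on §7. §5 is a severability clause and preserves every provision that can still be given independent effect. That leaves §1, §2, §3, §4, §5, and §6 in effect.

7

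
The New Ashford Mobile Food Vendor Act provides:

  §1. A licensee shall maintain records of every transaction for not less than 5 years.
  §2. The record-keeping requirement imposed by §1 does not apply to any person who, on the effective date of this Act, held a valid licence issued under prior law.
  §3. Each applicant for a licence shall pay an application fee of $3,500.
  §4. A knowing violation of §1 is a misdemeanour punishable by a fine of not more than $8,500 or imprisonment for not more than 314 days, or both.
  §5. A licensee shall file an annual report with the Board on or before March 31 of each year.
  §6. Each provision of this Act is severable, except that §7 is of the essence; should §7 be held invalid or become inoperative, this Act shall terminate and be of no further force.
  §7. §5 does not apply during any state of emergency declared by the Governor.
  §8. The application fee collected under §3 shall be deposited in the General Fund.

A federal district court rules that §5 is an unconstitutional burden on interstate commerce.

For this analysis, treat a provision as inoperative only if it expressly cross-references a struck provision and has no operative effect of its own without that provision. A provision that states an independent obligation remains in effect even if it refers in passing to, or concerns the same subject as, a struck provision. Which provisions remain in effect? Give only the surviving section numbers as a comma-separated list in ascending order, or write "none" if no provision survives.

none

§5 is struck. §7 merely fixes the emergency suspension of §5; with §5 gone it has nothing to operate on and falls away. §6 makes §7 an essential term, and §7 has been rendered inoperative by the cascade; under §6, the entire Act is therefore void. No provision of the Act survives.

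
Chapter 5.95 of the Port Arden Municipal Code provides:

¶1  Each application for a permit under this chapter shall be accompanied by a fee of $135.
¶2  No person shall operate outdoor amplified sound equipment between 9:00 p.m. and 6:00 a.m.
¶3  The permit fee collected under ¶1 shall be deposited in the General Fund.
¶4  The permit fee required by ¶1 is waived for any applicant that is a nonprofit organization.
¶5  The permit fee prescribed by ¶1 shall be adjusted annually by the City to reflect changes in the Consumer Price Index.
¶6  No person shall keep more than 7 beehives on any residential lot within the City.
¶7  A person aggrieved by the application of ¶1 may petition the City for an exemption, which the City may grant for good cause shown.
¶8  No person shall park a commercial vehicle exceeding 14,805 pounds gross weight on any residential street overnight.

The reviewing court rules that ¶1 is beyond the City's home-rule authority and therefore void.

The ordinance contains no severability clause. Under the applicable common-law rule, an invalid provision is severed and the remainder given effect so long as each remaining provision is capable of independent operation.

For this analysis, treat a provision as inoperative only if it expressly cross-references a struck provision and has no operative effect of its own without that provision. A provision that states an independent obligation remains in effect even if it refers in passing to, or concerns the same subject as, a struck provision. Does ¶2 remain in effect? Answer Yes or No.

Yes

¶1 is struck. ¶3 operates only by reference to ¶1, so it falls with ¶1. ¶4 operates only by reference to ¶1, so it falls with ¶1. The whole of ¶5 is the indexation of the permit fee, defined by reference to ¶1, so ¶5 cannot stand once ¶1 is removed. ¶7 has no operative effect of its own apart from ¶1 and is therefore inoperative. With no severability clause, the stated default rule severs what cannot stand and enforces each remaining provision that can operate on its own. ¶2, ¶6, and ¶8 remain in effect. ¶2 is among the surviving provisions, so the answer is yes.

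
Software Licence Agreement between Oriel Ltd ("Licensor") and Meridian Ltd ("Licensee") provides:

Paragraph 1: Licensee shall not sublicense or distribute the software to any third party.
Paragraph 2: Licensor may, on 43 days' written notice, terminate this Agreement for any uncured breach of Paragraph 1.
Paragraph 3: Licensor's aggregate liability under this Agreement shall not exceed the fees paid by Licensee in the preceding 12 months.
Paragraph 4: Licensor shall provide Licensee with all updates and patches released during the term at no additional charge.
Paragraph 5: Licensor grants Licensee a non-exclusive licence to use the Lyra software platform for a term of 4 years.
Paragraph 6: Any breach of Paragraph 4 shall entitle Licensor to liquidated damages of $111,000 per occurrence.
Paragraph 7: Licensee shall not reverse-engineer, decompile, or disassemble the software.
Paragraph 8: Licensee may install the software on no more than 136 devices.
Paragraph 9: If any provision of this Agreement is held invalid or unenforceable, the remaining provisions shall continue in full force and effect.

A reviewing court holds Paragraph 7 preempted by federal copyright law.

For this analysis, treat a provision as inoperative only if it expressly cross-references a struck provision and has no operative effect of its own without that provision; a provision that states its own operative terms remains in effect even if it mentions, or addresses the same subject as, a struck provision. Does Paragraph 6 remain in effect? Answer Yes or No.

Yes

Paragraph 7 is struck. Nothing else in the Agreement is defined by reference to Paragraph 7. Under the severability clause in Paragraph 9, the remaining provisions continue in force. That leaves Paragraph 1, Paragraph 2, Paragraph 3, Paragraph 4, Paragraph 5, Paragraph 6, Paragraph 8, and Paragraph 9 in effect. Paragraph 6 is among the surviving provisions, so the answer is yes.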